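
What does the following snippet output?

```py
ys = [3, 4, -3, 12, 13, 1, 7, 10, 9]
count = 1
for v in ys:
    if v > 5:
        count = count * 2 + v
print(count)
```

v=3: not >5
v=4: not >5
v=-3: not >5
v=12: >5, count = 1*2+12 = 14
v=13: >5, count = 14*2+13 = 41
v=1: not >5
v=7: >5, count = 41*2+7 = 89
v=10: >5, count = 89*2+10 = 188
v=9: >5, count = 188*2+9 = 385

385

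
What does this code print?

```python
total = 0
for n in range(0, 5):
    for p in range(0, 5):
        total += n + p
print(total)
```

n=0,p=0: total = 0+0 = 0
n=0,p=1: total = 0+1 = 1
n=0,p=2: total = 1+2 = 3
n=0,p=3: total = 3+3 = 6
n=0,p=4: total = 6+4 = 10
n=1,p=0: total = 10+1 = 11
n=1,p=1: total = 11+2 = 13
n=1,p=2: total = 13+3 = 16
n=1,p=3: total = 16+4 = 20
n=1,p=4: total = 20+5 = 25
n=2,p=0: total = 25+2 = 27
n=2,p=1: total = 27+3 = 30
n=2,p=2: total = 30+4 = 34
n=2,p=3: total = 34+5 = 39
n=2,p=4: total = 39+6 = 45
n=3,p=0: total = 45+3 = 48
n=3,p=1: total = 48+4 = 52
n=3,p=2: total = 52+5 = 57
n=3,p=3: total = 57+6 = 63
n=3,p=4: total = 63+7 = 70
n=4,p=0: total = 70+4 = 74
n=4,p=1: total = 74+5 = 79
n=4,p=2: total = 79+6 = 85
n=4,p=3: total = 85+7 = 92
n=4,p=4: total = 92+8 = 100

100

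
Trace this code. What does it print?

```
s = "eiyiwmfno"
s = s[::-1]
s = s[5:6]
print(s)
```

i

reverse → 'onfmwiyie'
slice [5:6] → 'i'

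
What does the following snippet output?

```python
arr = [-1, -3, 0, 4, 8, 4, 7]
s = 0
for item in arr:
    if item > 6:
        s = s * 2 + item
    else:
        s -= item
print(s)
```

15

item=-1: not >6, s = 0-(-1) = 1
item=-3: not >6, s = 1-(-3) = 4
item=0: not >6, s = 4-0 = 4
item=4: not >6, s = 4-4 = 0
item=8: >6, s = 0*2+8 = 8
item=4: not >6, s = 8-4 = 4
item=7: >6, s = 4*2+7 = 15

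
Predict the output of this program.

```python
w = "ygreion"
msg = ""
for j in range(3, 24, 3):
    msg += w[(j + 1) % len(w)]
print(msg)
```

j=3: add w[4]='i' → 'i'
j=6: add w[0]='y' → 'iy'
j=9: add w[3]='e' → 'iye'
j=12: add w[6]='n' → 'iyen'
j=15: add w[2]='r' → 'iyenr'
j=18: add w[5]='o' → 'iyenro'
j=21: add w[1]='g' → 'iyenrog'

iyenrog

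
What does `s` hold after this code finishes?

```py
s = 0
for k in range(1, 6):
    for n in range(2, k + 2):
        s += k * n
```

k=1,n=2: s = 0+2 = 2
k=2,n=2: s = 2+4 = 6
k=2,n=3: s = 6+6 = 12
k=3,n=2: s = 12+6 = 18
k=3,n=3: s = 18+9 = 27
k=3,n=4: s = 27+12 = 39
k=4,n=2: s = 39+8 = 47
k=4,n=3: s = 47+12 = 59
k=4,n=4: s = 59+16 = 75
k=4,n=5: s = 75+20 = 95
k=5,n=2: s = 95+10 = 105
k=5,n=3: s = 105+15 = 120
k=5,n=4: s = 120+20 = 140
k=5,n=5: s = 140+25 = 165
k=5,n=6: s = 165+30 = 195

195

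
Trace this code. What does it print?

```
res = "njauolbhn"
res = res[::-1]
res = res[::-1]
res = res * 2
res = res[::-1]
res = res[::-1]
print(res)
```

njauolbhnnjauolbhn

reverse → 'nhblouajn'
reverse → 'njauolbhn'
repeat ×2 → 'njauolbhnnjauolbhn'
reverse → 'nhblouajnnhblouajn'
reverse → 'njauolbhnnjauolbhn'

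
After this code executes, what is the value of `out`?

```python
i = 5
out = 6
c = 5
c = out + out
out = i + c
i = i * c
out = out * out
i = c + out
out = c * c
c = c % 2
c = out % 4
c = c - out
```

c = 6+6 = 12
out = 5+12 = 17
i = 5*12 = 60
out = 17*17 = 289
i = 12+289 = 301
out = 12*12 = 144
c = 12%2 = 0
c = 144%4 = 0
c = 0-144 = -144

144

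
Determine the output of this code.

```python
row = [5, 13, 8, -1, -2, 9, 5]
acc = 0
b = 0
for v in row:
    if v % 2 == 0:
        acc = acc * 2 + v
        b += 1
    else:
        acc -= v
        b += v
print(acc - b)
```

-103

v=5: not even, acc = 0-5 = -5; b=5
v=13: not even, acc = (-5)-13 = -18; b=18
v=8: even, acc = (-18)*2+8 = -28; b=19
v=-1: not even, acc = (-28)-(-1) = -27; b=18
v=-2: even, acc = (-27)*2+(-2) = -56; b=19
v=9: not even, acc = (-56)-9 = -65; b=28
v=5: not even, acc = (-65)-5 = -70; b=33
acc-b = (-70)-33 = -103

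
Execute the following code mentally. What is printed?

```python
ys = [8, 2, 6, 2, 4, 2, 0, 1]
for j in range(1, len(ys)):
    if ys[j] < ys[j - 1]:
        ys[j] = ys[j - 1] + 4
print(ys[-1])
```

36

j=1: 2<8, ys[1] = 8+4 = 12 → [8, 12, 6, 2, 4, 2, 0, 1]
j=2: 6<12, ys[2] = 12+4 = 16 → [8, 12, 16, 2, 4, 2, 0, 1]
j=3: 2<16, ys[3] = 16+4 = 20 → [8, 12, 16, 20, 4, 2, 0, 1]
j=4: 4<20, ys[4] = 20+4 = 24 → [8, 12, 16, 20, 24, 2, 0, 1]
j=5: 2<24, ys[5] = 24+4 = 28 → [8, 12, 16, 20, 24, 28, 0, 1]
j=6: 0<28, ys[6] = 28+4 = 32 → [8, 12, 16, 20, 24, 28, 32, 1]
j=7: 1<32, ys[7] = 32+4 = 36 → [8, 12, 16, 20, 24, 28, 32, 36]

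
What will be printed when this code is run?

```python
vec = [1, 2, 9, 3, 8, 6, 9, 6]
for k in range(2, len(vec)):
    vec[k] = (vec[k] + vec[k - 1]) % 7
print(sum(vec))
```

11

k=2: vec[2] = (9+2)%7 = 4 → [1, 2, 4, 3, 8, 6, 9, 6]
k=3: vec[3] = (3+4)%7 = 0 → [1, 2, 4, 0, 8, 6, 9, 6]
k=4: vec[4] = (8+0)%7 = 1 → [1, 2, 4, 0, 1, 6, 9, 6]
k=5: vec[5] = (6+1)%7 = 0 → [1, 2, 4, 0, 1, 0, 9, 6]
k=6: vec[6] = (9+0)%7 = 2 → [1, 2, 4, 0, 1, 0, 2, 6]
k=7: vec[7] = (6+2)%7 = 1 → [1, 2, 4, 0, 1, 0, 2, 1]
sum = 11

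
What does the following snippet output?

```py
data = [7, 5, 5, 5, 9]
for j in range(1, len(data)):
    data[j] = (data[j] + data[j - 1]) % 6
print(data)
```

[7, 0, 5, 4, 1]

j=1: data[1] = (5+7)%6 = 0 → [7, 0, 5, 5, 9]
j=2: data[2] = (5+0)%6 = 5 → [7, 0, 5, 5, 9]
j=3: data[3] = (5+5)%6 = 4 → [7, 0, 5, 4, 9]
j=4: data[4] = (9+4)%6 = 1 → [7, 0, 5, 4, 1]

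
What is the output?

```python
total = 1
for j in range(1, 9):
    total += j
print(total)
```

37

j=1: total = 1+1 = 2
j=2: total = 2+2 = 4
j=3: total = 4+3 = 7
j=4: total = 7+4 = 11
j=5: total = 11+5 = 16
j=6: total = 16+6 = 22
j=7: total = 22+7 = 29
j=8: total = 29+8 = 37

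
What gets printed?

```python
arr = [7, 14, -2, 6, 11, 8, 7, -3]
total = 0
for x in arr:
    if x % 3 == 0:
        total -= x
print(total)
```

-3

x=7: not %3==0
x=14: not %3==0
x=-2: not %3==0
x=6: %3==0, total = 0-6 = -6
x=11: not %3==0
x=8: not %3==0
x=7: not %3==0
x=-3: %3==0, total = (-6)-(-3) = -3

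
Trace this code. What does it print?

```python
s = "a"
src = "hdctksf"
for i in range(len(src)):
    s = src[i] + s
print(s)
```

fsktcdha

i=0: prepend 'h' → 'ha'
i=1: prepend 'd' → 'dha'
i=2: prepend 'c' → 'cdha'
i=3: prepend 't' → 'tcdha'
i=4: prepend 'k' → 'ktcdha'
i=5: prepend 's' → 'sktcdha'
i=6: prepend 'f' → 'fsktcdha'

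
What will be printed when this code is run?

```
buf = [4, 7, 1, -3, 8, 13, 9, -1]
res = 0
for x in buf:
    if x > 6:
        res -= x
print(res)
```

-37

x=4: not >6
x=7: >6, res = 0-7 = -7
x=1: not >6
x=-3: not >6
x=8: >6, res = (-7)-8 = -15
x=13: >6, res = (-15)-13 = -28
x=9: >6, res = (-28)-9 = -37
x=-1: not >6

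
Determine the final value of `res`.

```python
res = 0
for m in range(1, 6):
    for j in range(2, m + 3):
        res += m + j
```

m=1,j=2: res = 0+3 = 3
m=1,j=3: res = 3+4 = 7
m=2,j=2: res = 7+4 = 11
m=2,j=3: res = 11+5 = 16
m=2,j=4: res = 16+6 = 22
m=3,j=2: res = 22+5 = 27
m=3,j=3: res = 27+6 = 33
m=3,j=4: res = 33+7 = 40
m=3,j=5: res = 40+8 = 48
m=4,j=2: res = 48+6 = 54
m=4,j=3: res = 54+7 = 61
m=4,j=4: res = 61+8 = 69
m=4,j=5: res = 69+9 = 78
m=4,j=6: res = 78+10 = 88
m=5,j=2: res = 88+7 = 95
m=5,j=3: res = 95+8 = 103
m=5,j=4: res = 103+9 = 112
m=5,j=5: res = 112+10 = 122
m=5,j=6: res = 122+11 = 133
m=5,j=7: res = 133+12 = 145

145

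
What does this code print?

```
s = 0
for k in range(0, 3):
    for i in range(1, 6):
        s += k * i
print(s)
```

45

k=0,i=1: s = 0+0 = 0
k=0,i=2: s = 0+0 = 0
k=0,i=3: s = 0+0 = 0
k=0,i=4: s = 0+0 = 0
k=0,i=5: s = 0+0 = 0
k=1,i=1: s = 0+1 = 1
k=1,i=2: s = 1+2 = 3
k=1,i=3: s = 3+3 = 6
k=1,i=4: s = 6+4 = 10
k=1,i=5: s = 10+5 = 15
k=2,i=1: s = 15+2 = 17
k=2,i=2: s = 17+4 = 21
k=2,i=3: s = 21+6 = 27
k=2,i=4: s = 27+8 = 35
k=2,i=5: s = 35+10 = 45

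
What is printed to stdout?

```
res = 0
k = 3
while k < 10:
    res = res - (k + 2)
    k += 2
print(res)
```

k=3: res = 0-5 = -5
k=5: res = (-5)-7 = -12
k=7: res = (-12)-9 = -21
k=9: res = (-21)-11 = -32

-32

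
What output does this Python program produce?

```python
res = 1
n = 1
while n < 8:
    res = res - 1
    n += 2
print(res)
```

n=1: res = 1-1 = 0
n=3: res = 0-1 = -1
n=5: res = (-1)-1 = -2
n=7: res = (-2)-1 = -3

-3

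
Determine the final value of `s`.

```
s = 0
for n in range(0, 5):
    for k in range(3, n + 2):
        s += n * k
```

n=2,k=3: s = 0+6 = 6
n=3,k=3: s = 6+9 = 15
n=3,k=4: s = 15+12 = 27
n=4,k=3: s = 27+12 = 39
n=4,k=4: s = 39+16 = 55
n=4,k=5: s = 55+20 = 75

75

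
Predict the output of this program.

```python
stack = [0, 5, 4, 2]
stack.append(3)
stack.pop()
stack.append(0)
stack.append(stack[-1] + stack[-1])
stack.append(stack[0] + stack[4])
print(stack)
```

[0, 5, 4, 2, 0, 0, 0]

append 3 → [0, 5, 4, 2, 3]
pop() removes 3 → [0, 5, 4, 2]
append 0 → [0, 5, 4, 2, 0]
append stack[-1]+stack[-1] = 0+0 = 0 → [0, 5, 4, 2, 0, 0]
append stack[0]+stack[4] = 0+0 = 0 → [0, 5, 4, 2, 0, 0, 0]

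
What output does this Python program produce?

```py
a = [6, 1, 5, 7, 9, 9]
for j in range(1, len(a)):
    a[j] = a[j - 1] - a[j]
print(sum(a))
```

-37

j=1: a[1] = 6-1 = 5 → [6, 5, 5, 7, 9, 9]
j=2: a[2] = 5-5 = 0 → [6, 5, 0, 7, 9, 9]
j=3: a[3] = 0-7 = -7 → [6, 5, 0, -7, 9, 9]
j=4: a[4] = (-7)-9 = -16 → [6, 5, 0, -7, -16, 9]
j=5: a[5] = (-16)-9 = -25 → [6, 5, 0, -7, -16, -25]
sum = -37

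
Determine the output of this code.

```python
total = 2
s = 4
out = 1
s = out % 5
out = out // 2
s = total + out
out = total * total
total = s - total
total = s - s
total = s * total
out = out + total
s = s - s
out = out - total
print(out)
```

s = 1%5 = 1
out = 1//2 = 0
s = 2+0 = 2
out = 2*2 = 4
total = 2-2 = 0
total = 2-2 = 0
total = 2*0 = 0
out = 4+0 = 4
s = 2-2 = 0
out = 4-0 = 4

4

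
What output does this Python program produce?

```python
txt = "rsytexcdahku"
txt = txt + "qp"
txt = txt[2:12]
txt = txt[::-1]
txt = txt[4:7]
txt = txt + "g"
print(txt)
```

+ 'qp' → 'rsytexcdahkuqp'
slice [2:12] → 'ytexcdahku'
reverse → 'ukhadcxety'
slice [4:7] → 'dcx'
+ 'g' → 'dcxg'

dcxg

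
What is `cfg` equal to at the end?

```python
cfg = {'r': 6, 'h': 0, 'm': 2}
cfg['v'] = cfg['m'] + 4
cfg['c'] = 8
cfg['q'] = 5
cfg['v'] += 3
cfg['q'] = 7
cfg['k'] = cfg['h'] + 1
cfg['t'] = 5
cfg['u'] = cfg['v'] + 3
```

{'r': 6, 'h': 0, 'm': 2, 'v': 9, 'c': 8, 'q': 7, 'k': 1, 't': 5, 'u': 12}

cfg['v'] = cfg['m']+4 = 6 → {'r': 6, 'h': 0, 'm': 2, 'v': 6}
cfg['c'] = 8 → {'r': 6, 'h': 0, 'm': 2, 'v': 6, 'c': 8}
cfg['q'] = 5 → {'r': 6, 'h': 0, 'm': 2, 'v': 6, 'c': 8, 'q': 5}
cfg['v'] = 6+3 = 9 → {'r': 6, 'h': 0, 'm': 2, 'v': 9, 'c': 8, 'q': 5}
cfg['q'] = 7 → {'r': 6, 'h': 0, 'm': 2, 'v': 9, 'c': 8, 'q': 7}
cfg['k'] = cfg['h']+1 = 1 → {'r': 6, 'h': 0, 'm': 2, 'v': 9, 'c': 8, 'q': 7, 'k': 1}
cfg['t'] = 5 → {'r': 6, 'h': 0, 'm': 2, 'v': 9, 'c': 8, 'q': 7, 'k': 1, 't': 5}
cfg['u'] = cfg['v']+3 = 12 → {'r': 6, 'h': 0, 'm': 2, 'v': 9, 'c': 8, 'q': 7, 'k': 1, 't': 5, 'u': 12}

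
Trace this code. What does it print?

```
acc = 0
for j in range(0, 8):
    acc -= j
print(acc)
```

j=0: acc = 0-0 = 0
j=1: acc = 0-1 = -1
j=2: acc = (-1)-2 = -3
j=3: acc = (-3)-3 = -6
j=4: acc = (-6)-4 = -10
j=5: acc = (-10)-5 = -15
j=6: acc = (-15)-6 = -21
j=7: acc = (-21)-7 = -28

-28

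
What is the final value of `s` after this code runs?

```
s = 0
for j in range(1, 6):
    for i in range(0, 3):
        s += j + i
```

60

j=1,i=0: s = 0+1 = 1
j=1,i=1: s = 1+2 = 3
j=1,i=2: s = 3+3 = 6
j=2,i=0: s = 6+2 = 8
j=2,i=1: s = 8+3 = 11
j=2,i=2: s = 11+4 = 15
j=3,i=0: s = 15+3 = 18
j=3,i=1: s = 18+4 = 22
j=3,i=2: s = 22+5 = 27
j=4,i=0: s = 27+4 = 31
j=4,i=1: s = 31+5 = 36
j=4,i=2: s = 36+6 = 42
j=5,i=0: s = 42+5 = 47
j=5,i=1: s = 47+6 = 53
j=5,i=2: s = 53+7 = 60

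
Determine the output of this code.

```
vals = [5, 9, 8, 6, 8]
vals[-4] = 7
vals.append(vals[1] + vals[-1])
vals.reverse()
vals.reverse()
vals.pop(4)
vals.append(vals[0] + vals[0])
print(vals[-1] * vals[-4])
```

vals[-4] = 7 → [5, 7, 8, 6, 8]
append vals[1]+vals[-1] = 7+8 = 15 → [5, 7, 8, 6, 8, 15]
reverse → [15, 8, 6, 8, 7, 5]
reverse → [5, 7, 8, 6, 8, 15]
pop(4) removes 8 → [5, 7, 8, 6, 15]
append vals[0]+vals[0] = 5+5 = 10 → [5, 7, 8, 6, 15, 10]
vals[-1]*vals[-4] = 10*8 = 80

80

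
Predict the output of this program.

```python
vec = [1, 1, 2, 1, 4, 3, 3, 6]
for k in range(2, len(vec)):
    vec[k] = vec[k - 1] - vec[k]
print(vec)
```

[1, 1, -1, -2, -6, -9, -12, -18]

k=2: vec[2] = 1-2 = -1 → [1, 1, -1, 1, 4, 3, 3, 6]
k=3: vec[3] = (-1)-1 = -2 → [1, 1, -1, -2, 4, 3, 3, 6]
k=4: vec[4] = (-2)-4 = -6 → [1, 1, -1, -2, -6, 3, 3, 6]
k=5: vec[5] = (-6)-3 = -9 → [1, 1, -1, -2, -6, -9, 3, 6]
k=6: vec[6] = (-9)-3 = -12 → [1, 1, -1, -2, -6, -9, -12, 6]
k=7: vec[7] = (-12)-6 = -18 → [1, 1, -1, -2, -6, -9, -12, -18]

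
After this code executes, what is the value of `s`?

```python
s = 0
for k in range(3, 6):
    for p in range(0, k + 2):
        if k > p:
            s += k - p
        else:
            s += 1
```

k=3,p=0: 3>0, s = 0+3 = 3
k=3,p=1: 3>1, s = 3+2 = 5
k=3,p=2: 3>2, s = 5+1 = 6
k=3,p=3: not 3>3, s = 6+1 = 7
k=3,p=4: not 3>4, s = 7+1 = 8
k=4,p=0: 4>0, s = 8+4 = 12
k=4,p=1: 4>1, s = 12+3 = 15
k=4,p=2: 4>2, s = 15+2 = 17
k=4,p=3: 4>3, s = 17+1 = 18
k=4,p=4: not 4>4, s = 18+1 = 19
k=4,p=5: not 4>5, s = 19+1 = 20
k=5,p=0: 5>0, s = 20+5 = 25
k=5,p=1: 5>1, s = 25+4 = 29
k=5,p=2: 5>2, s = 29+3 = 32
k=5,p=3: 5>3, s = 32+2 = 34
k=5,p=4: 5>4, s = 34+1 = 35
k=5,p=5: not 5>5, s = 35+1 = 36
k=5,p=6: not 5>6, s = 36+1 = 37

37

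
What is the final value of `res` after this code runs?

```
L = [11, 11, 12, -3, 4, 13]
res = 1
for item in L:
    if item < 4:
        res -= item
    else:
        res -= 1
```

item=11: not <4, res = 1-1 = 0
item=11: not <4, res = 0-1 = -1
item=12: not <4, res = (-1)-1 = -2
item=-3: <4, res = (-2)-(-3) = 1
item=4: not <4, res = 1-1 = 0
item=13: not <4, res = 0-1 = -1

-1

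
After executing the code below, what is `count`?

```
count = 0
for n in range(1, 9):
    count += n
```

n=1: count = 0+1 = 1
n=2: count = 1+2 = 3
n=3: count = 3+3 = 6
n=4: count = 6+4 = 10
n=5: count = 10+5 = 15
n=6: count = 15+6 = 21
n=7: count = 21+7 = 28
n=8: count = 28+8 = 36

36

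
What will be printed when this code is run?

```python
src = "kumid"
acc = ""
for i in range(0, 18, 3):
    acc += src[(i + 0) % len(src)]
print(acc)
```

i=0: add src[0]='k' → 'k'
i=3: add src[3]='i' → 'ki'
i=6: add src[1]='u' → 'kiu'
i=9: add src[4]='d' → 'kiud'
i=12: add src[2]='m' → 'kiudm'
i=15: add src[0]='k' → 'kiudmk'

kiudmk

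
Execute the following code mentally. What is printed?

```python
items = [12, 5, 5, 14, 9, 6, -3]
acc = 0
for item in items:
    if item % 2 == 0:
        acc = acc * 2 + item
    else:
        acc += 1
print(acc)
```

93

item=12: even, acc = 0*2+12 = 12
item=5: not even, acc = 12+1 = 13
item=5: not even, acc = 13+1 = 14
item=14: even, acc = 14*2+14 = 42
item=9: not even, acc = 42+1 = 43
item=6: even, acc = 43*2+6 = 92
item=-3: not even, acc = 92+1 = 93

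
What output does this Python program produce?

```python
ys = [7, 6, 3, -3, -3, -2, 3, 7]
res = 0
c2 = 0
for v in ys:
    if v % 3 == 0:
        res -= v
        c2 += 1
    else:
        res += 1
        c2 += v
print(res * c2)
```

-51

v=7: not %3==0, res = 0+1 = 1; c2=7
v=6: %3==0, res = 1-6 = -5; c2=8
v=3: %3==0, res = (-5)-3 = -8; c2=9
v=-3: %3==0, res = (-8)-(-3) = -5; c2=10
v=-3: %3==0, res = (-5)-(-3) = -2; c2=11
v=-2: not %3==0, res = (-2)+1 = -1; c2=9
v=3: %3==0, res = (-1)-3 = -4; c2=10
v=7: not %3==0, res = (-4)+1 = -3; c2=17
res*c2 = (-3)*17 = -51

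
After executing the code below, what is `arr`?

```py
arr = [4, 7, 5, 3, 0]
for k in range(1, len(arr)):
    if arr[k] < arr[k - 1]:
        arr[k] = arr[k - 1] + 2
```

k=1: 7>=4, unchanged → [4, 7, 5, 3, 0]
k=2: 5<7, arr[2] = 7+2 = 9 → [4, 7, 9, 3, 0]
k=3: 3<9, arr[3] = 9+2 = 11 → [4, 7, 9, 11, 0]
k=4: 0<11, arr[4] = 11+2 = 13 → [4, 7, 9, 11, 13]

[4, 7, 9, 11, 13]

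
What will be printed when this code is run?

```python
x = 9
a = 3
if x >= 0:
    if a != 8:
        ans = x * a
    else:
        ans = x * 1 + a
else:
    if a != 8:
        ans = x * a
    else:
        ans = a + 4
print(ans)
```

27

x=9, a=3
x >= 0 is True; a != 8 is True
→ ans = x * a = 27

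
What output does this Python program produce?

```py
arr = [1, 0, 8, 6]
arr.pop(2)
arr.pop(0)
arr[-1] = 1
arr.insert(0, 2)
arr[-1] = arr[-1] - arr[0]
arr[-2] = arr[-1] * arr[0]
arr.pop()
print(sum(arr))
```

0

pop(2) removes 8 → [1, 0, 6]
pop(0) removes 1 → [0, 6]
arr[-1] = 1 → [0, 1]
insert 2 at 0 → [2, 0, 1]
arr[-1] = arr[-1]-arr[0] = 1-2 = -1 → [2, 0, -1]
arr[-2] = arr[-1]*arr[0] = (-1)*2 = -2 → [2, -2, -1]
pop() removes -1 → [2, -2]
sum = 0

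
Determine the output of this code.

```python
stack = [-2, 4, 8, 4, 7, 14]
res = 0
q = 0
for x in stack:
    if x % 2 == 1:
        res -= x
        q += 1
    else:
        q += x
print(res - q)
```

-36

x=-2: not odd; q=-2
x=4: not odd; q=2
x=8: not odd; q=10
x=4: not odd; q=14
x=7: odd, res = 0-7 = -7; q=15
x=14: not odd; q=29
res-q = (-7)-29 = -36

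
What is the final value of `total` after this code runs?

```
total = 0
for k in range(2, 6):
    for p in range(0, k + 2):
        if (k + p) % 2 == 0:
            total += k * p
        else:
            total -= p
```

54

k=2,p=0: even sum, total = 0+0 = 0
k=2,p=1: odd sum, total = 0-1 = -1
k=2,p=2: even sum, total = (-1)+4 = 3
k=2,p=3: odd sum, total = 3-3 = 0
k=3,p=0: odd sum, total = 0-0 = 0
k=3,p=1: even sum, total = 0+3 = 3
k=3,p=2: odd sum, total = 3-2 = 1
k=3,p=3: even sum, total = 1+9 = 10
k=3,p=4: odd sum, total = 10-4 = 6
k=4,p=0: even sum, total = 6+0 = 6
k=4,p=1: odd sum, total = 6-1 = 5
k=4,p=2: even sum, total = 5+8 = 13
k=4,p=3: odd sum, total = 13-3 = 10
k=4,p=4: even sum, total = 10+16 = 26
k=4,p=5: odd sum, total = 26-5 = 21
k=5,p=0: odd sum, total = 21-0 = 21
k=5,p=1: even sum, total = 21+5 = 26
k=5,p=2: odd sum, total = 26-2 = 24
k=5,p=3: even sum, total = 24+15 = 39
k=5,p=4: odd sum, total = 39-4 = 35
k=5,p=5: even sum, total = 35+25 = 60
k=5,p=6: odd sum, total = 60-6 = 54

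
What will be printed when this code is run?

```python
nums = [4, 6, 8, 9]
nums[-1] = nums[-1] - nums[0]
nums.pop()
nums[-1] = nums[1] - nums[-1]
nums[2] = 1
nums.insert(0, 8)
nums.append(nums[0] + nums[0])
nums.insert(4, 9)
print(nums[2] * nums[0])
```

nums[-1] = nums[-1]-nums[0] = 9-4 = 5 → [4, 6, 8, 5]
pop() removes 5 → [4, 6, 8]
nums[-1] = nums[1]-nums[-1] = 6-8 = -2 → [4, 6, -2]
nums[2] = 1 → [4, 6, 1]
insert 8 at 0 → [8, 4, 6, 1]
append nums[0]+nums[0] = 8+8 = 16 → [8, 4, 6, 1, 16]
insert 9 at 4 → [8, 4, 6, 1, 9, 16]
nums[2]*nums[0] = 6*8 = 48

48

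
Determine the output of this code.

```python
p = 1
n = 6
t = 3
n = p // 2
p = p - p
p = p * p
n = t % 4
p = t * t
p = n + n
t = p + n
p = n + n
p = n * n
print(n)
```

n = 1//2 = 0
p = 1-1 = 0
p = 0*0 = 0
n = 3%4 = 3
p = 3*3 = 9
p = 3+3 = 6
t = 6+3 = 9
p = 3+3 = 6
p = 3*3 = 9

3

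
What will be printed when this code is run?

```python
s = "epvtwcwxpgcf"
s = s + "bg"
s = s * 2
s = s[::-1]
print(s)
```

+ 'bg' → 'epvtwcwxpgcfbg'
repeat ×2 → 'epvtwcwxpgcfbgepvtwcwxpgcfbg'
reverse → 'gbfcgpxwcwtvpegbfcgpxwcwtvpe'

gbfcgpxwcwtvpegbfcgpxwcwtvpe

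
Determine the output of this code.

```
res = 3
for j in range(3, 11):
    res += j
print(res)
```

j=3: res = 3+3 = 6
j=4: res = 6+4 = 10
j=5: res = 10+5 = 15
j=6: res = 15+6 = 21
j=7: res = 21+7 = 28
j=8: res = 28+8 = 36
j=9: res = 36+9 = 45
j=10: res = 45+10 = 55

55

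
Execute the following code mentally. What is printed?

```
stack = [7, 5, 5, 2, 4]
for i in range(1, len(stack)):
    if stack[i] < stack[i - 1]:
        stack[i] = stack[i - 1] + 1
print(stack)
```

i=1: 5<7, stack[1] = 7+1 = 8 → [7, 8, 5, 2, 4]
i=2: 5<8, stack[2] = 8+1 = 9 → [7, 8, 9, 2, 4]
i=3: 2<9, stack[3] = 9+1 = 10 → [7, 8, 9, 10, 4]
i=4: 4<10, stack[4] = 10+1 = 11 → [7, 8, 9, 10, 11]

[7, 8, 9, 10, 11]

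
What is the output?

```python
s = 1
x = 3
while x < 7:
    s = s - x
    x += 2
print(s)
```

-7

x=3: s = 1-3 = -2
x=5: s = (-2)-5 = -7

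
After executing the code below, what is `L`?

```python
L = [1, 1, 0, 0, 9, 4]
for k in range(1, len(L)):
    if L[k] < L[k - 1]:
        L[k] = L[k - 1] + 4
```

[1, 1, 5, 9, 9, 13]

k=1: 1>=1, unchanged → [1, 1, 0, 0, 9, 4]
k=2: 0<1, L[2] = 1+4 = 5 → [1, 1, 5, 0, 9, 4]
k=3: 0<5, L[3] = 5+4 = 9 → [1, 1, 5, 9, 9, 4]
k=4: 9>=9, unchanged → [1, 1, 5, 9, 9, 4]
k=5: 4<9, L[5] = 9+4 = 13 → [1, 1, 5, 9, 9, 13]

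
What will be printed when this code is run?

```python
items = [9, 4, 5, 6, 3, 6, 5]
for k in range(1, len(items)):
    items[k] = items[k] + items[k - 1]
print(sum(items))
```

k=1: items[1] = 4+9 = 13 → [9, 13, 5, 6, 3, 6, 5]
k=2: items[2] = 5+13 = 18 → [9, 13, 18, 6, 3, 6, 5]
k=3: items[3] = 6+18 = 24 → [9, 13, 18, 24, 3, 6, 5]
k=4: items[4] = 3+24 = 27 → [9, 13, 18, 24, 27, 6, 5]
k=5: items[5] = 6+27 = 33 → [9, 13, 18, 24, 27, 33, 5]
k=6: items[6] = 5+33 = 38 → [9, 13, 18, 24, 27, 33, 38]
sum = 162

162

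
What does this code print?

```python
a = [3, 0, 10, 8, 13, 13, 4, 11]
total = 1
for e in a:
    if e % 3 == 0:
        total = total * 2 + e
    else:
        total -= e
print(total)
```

-49

e=3: %3==0, total = 1*2+3 = 5
e=0: %3==0, total = 5*2+0 = 10
e=10: not %3==0, total = 10-10 = 0
e=8: not %3==0, total = 0-8 = -8
e=13: not %3==0, total = (-8)-13 = -21
e=13: not %3==0, total = (-21)-13 = -34
e=4: not %3==0, total = (-34)-4 = -38
e=11: not %3==0, total = (-38)-11 = -49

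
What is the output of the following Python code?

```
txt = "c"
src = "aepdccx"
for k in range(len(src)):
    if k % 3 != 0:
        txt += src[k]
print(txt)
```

cepcc

k=0: skip
k=1: add 'e' → 'ce'
k=2: add 'p' → 'cep'
k=3: skip
k=4: add 'c' → 'cepc'
k=5: add 'c' → 'cepcc'
k=6: skip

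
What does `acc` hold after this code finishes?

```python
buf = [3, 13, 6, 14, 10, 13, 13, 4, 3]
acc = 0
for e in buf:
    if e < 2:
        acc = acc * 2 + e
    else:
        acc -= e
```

-79

e=3: not <2, acc = 0-3 = -3
e=13: not <2, acc = (-3)-13 = -16
e=6: not <2, acc = (-16)-6 = -22
e=14: not <2, acc = (-22)-14 = -36
e=10: not <2, acc = (-36)-10 = -46
e=13: not <2, acc = (-46)-13 = -59
e=13: not <2, acc = (-59)-13 = -72
e=4: not <2, acc = (-72)-4 = -76
e=3: not <2, acc = (-76)-3 = -79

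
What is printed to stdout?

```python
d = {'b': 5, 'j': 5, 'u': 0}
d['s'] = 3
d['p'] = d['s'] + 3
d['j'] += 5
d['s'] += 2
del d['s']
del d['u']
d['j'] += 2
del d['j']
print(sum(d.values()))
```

d['s'] = 3 → {'b': 5, 'j': 5, 'u': 0, 's': 3}
d['p'] = d['s']+3 = 6 → {'b': 5, 'j': 5, 'u': 0, 's': 3, 'p': 6}
d['j'] = 5+5 = 10 → {'b': 5, 'j': 10, 'u': 0, 's': 3, 'p': 6}
d['s'] = 3+2 = 5 → {'b': 5, 'j': 10, 'u': 0, 's': 5, 'p': 6}
del 's' → {'b': 5, 'j': 10, 'u': 0, 'p': 6}
del 'u' → {'b': 5, 'j': 10, 'p': 6}
d['j'] = 10+2 = 12 → {'b': 5, 'j': 12, 'p': 6}
del 'j' → {'b': 5, 'p': 6}
sum of values = 11

11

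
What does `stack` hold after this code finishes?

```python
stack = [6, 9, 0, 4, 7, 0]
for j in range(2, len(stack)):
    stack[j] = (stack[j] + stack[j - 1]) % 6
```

j=2: stack[2] = (0+9)%6 = 3 → [6, 9, 3, 4, 7, 0]
j=3: stack[3] = (4+3)%6 = 1 → [6, 9, 3, 1, 7, 0]
j=4: stack[4] = (7+1)%6 = 2 → [6, 9, 3, 1, 2, 0]
j=5: stack[5] = (0+2)%6 = 2 → [6, 9, 3, 1, 2, 2]

[6, 9, 3, 1, 2, 2]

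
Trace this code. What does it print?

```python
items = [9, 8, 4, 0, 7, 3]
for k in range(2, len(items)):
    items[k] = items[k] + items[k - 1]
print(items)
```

k=2: items[2] = 4+8 = 12 → [9, 8, 12, 0, 7, 3]
k=3: items[3] = 0+12 = 12 → [9, 8, 12, 12, 7, 3]
k=4: items[4] = 7+12 = 19 → [9, 8, 12, 12, 19, 3]
k=5: items[5] = 3+19 = 22 → [9, 8, 12, 12, 19, 22]

[9, 8, 12, 12, 19, 22]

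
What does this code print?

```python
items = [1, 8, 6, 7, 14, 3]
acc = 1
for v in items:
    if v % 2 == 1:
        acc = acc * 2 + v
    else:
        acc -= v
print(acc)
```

v=1: odd, acc = 1*2+1 = 3
v=8: not odd, acc = 3-8 = -5
v=6: not odd, acc = (-5)-6 = -11
v=7: odd, acc = (-11)*2+7 = -15
v=14: not odd, acc = (-15)-14 = -29
v=3: odd, acc = (-29)*2+3 = -55

-55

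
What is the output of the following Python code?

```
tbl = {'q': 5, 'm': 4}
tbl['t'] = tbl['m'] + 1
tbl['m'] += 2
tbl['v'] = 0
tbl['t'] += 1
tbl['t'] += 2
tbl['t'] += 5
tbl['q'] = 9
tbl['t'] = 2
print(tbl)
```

{'q': 9, 'm': 6, 't': 2, 'v': 0}

tbl['t'] = tbl['m']+1 = 5 → {'q': 5, 'm': 4, 't': 5}
tbl['m'] = 4+2 = 6 → {'q': 5, 'm': 6, 't': 5}
tbl['v'] = 0 → {'q': 5, 'm': 6, 't': 5, 'v': 0}
tbl['t'] = 5+1 = 6 → {'q': 5, 'm': 6, 't': 6, 'v': 0}
tbl['t'] = 6+2 = 8 → {'q': 5, 'm': 6, 't': 8, 'v': 0}
tbl['t'] = 8+5 = 13 → {'q': 5, 'm': 6, 't': 13, 'v': 0}
tbl['q'] = 9 → {'q': 9, 'm': 6, 't': 13, 'v': 0}
tbl['t'] = 2 → {'q': 9, 'm': 6, 't': 2, 'v': 0}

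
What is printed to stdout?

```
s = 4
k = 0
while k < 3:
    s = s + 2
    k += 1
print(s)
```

10

k=0: s = 4+2 = 6
k=1: s = 6+2 = 8
k=2: s = 8+2 = 10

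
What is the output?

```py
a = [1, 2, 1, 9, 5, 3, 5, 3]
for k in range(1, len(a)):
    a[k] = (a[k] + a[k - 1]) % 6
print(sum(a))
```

19

k=1: a[1] = (2+1)%6 = 3 → [1, 3, 1, 9, 5, 3, 5, 3]
k=2: a[2] = (1+3)%6 = 4 → [1, 3, 4, 9, 5, 3, 5, 3]
k=3: a[3] = (9+4)%6 = 1 → [1, 3, 4, 1, 5, 3, 5, 3]
k=4: a[4] = (5+1)%6 = 0 → [1, 3, 4, 1, 0, 3, 5, 3]
k=5: a[5] = (3+0)%6 = 3 → [1, 3, 4, 1, 0, 3, 5, 3]
k=6: a[6] = (5+3)%6 = 2 → [1, 3, 4, 1, 0, 3, 2, 3]
k=7: a[7] = (3+2)%6 = 5 → [1, 3, 4, 1, 0, 3, 2, 5]
sum = 19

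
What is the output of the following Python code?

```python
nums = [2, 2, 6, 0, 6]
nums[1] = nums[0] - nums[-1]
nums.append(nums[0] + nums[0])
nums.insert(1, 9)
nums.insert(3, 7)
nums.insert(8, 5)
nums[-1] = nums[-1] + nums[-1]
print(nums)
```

[2, 9, -4, 7, 6, 0, 6, 4, 10]

nums[1] = nums[0]-nums[-1] = 2-6 = -4 → [2, -4, 6, 0, 6]
append nums[0]+nums[0] = 2+2 = 4 → [2, -4, 6, 0, 6, 4]
insert 9 at 1 → [2, 9, -4, 6, 0, 6, 4]
insert 7 at 3 → [2, 9, -4, 7, 6, 0, 6, 4]
insert 5 at 8 → [2, 9, -4, 7, 6, 0, 6, 4, 5]
nums[-1] = nums[-1]+nums[-1] = 5+5 = 10 → [2, 9, -4, 7, 6, 0, 6, 4, 10]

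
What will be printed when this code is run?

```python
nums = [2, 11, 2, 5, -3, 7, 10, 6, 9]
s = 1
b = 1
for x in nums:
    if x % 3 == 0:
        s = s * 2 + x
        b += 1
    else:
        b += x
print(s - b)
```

x=2: not %3==0; b=3
x=11: not %3==0; b=14
x=2: not %3==0; b=16
x=5: not %3==0; b=21
x=-3: %3==0, s = 1*2+(-3) = -1; b=22
x=7: not %3==0; b=29
x=10: not %3==0; b=39
x=6: %3==0, s = (-1)*2+6 = 4; b=40
x=9: %3==0, s = 4*2+9 = 17; b=41
s-b = 17-41 = -24

-24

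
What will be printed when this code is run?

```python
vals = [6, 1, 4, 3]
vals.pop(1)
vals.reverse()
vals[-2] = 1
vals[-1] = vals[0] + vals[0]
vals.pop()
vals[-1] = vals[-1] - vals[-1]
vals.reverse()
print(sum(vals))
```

3

pop(1) removes 1 → [6, 4, 3]
reverse → [3, 4, 6]
vals[-2] = 1 → [3, 1, 6]
vals[-1] = vals[0]+vals[0] = 3+3 = 6 → [3, 1, 6]
pop() removes 6 → [3, 1]
vals[-1] = vals[-1]-vals[-1] = 1-1 = 0 → [3, 0]
reverse → [0, 3]
sum = 3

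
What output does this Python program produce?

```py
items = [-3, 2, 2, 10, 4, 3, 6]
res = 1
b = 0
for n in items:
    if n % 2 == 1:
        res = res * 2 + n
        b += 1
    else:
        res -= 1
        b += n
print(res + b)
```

n=-3: odd, res = 1*2+(-3) = -1; b=1
n=2: not odd, res = (-1)-1 = -2; b=3
n=2: not odd, res = (-2)-1 = -3; b=5
n=10: not odd, res = (-3)-1 = -4; b=15
n=4: not odd, res = (-4)-1 = -5; b=19
n=3: odd, res = (-5)*2+3 = -7; b=20
n=6: not odd, res = (-7)-1 = -8; b=26
res+b = (-8)+26 = 18

18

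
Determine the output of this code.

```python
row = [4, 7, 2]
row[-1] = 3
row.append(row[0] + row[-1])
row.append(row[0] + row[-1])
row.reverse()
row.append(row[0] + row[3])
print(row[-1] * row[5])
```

row[-1] = 3 → [4, 7, 3]
append row[0]+row[-1] = 4+3 = 7 → [4, 7, 3, 7]
append row[0]+row[-1] = 4+7 = 11 → [4, 7, 3, 7, 11]
reverse → [11, 7, 3, 7, 4]
append row[0]+row[3] = 11+7 = 18 → [11, 7, 3, 7, 4, 18]
row[-1]*row[5] = 18*18 = 324

324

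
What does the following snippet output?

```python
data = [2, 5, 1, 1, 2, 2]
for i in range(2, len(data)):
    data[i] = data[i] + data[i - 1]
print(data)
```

[2, 5, 6, 7, 9, 11]

i=2: data[2] = 1+5 = 6 → [2, 5, 6, 1, 2, 2]
i=3: data[3] = 1+6 = 7 → [2, 5, 6, 7, 2, 2]
i=4: data[4] = 2+7 = 9 → [2, 5, 6, 7, 9, 2]
i=5: data[5] = 2+9 = 11 → [2, 5, 6, 7, 9, 11]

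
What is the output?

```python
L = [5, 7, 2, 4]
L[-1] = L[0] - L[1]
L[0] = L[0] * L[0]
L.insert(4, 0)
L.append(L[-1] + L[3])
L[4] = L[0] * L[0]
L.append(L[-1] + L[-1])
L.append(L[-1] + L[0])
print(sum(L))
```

L[-1] = L[0]-L[1] = 5-7 = -2 → [5, 7, 2, -2]
L[0] = L[0]*L[0] = 5*5 = 25 → [25, 7, 2, -2]
insert 0 at 4 → [25, 7, 2, -2, 0]
append L[-1]+L[3] = 0+(-2) = -2 → [25, 7, 2, -2, 0, -2]
L[4] = L[0]*L[0] = 25*25 = 625 → [25, 7, 2, -2, 625, -2]
append L[-1]+L[-1] = (-2)+(-2) = -4 → [25, 7, 2, -2, 625, -2, -4]
append L[-1]+L[0] = (-4)+25 = 21 → [25, 7, 2, -2, 625, -2, -4, 21]
sum = 672

672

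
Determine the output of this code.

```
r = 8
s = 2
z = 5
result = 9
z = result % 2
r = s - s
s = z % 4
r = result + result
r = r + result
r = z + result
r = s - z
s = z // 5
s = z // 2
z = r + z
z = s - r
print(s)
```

z = 9%2 = 1
r = 2-2 = 0
s = 1%4 = 1
r = 9+9 = 18
r = 18+9 = 27
r = 1+9 = 10
r = 1-1 = 0
s = 1//5 = 0
s = 1//2 = 0
z = 0+1 = 1
z = 0-0 = 0

0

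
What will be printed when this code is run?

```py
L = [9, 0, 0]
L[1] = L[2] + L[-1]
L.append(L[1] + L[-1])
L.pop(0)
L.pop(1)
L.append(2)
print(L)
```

L[1] = L[2]+L[-1] = 0+0 = 0 → [9, 0, 0]
append L[1]+L[-1] = 0+0 = 0 → [9, 0, 0, 0]
pop(0) removes 9 → [0, 0, 0]
pop(1) removes 0 → [0, 0]
append 2 → [0, 0, 2]

[0, 0, 2]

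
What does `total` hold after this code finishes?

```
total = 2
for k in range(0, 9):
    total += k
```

38

k=0: total = 2+0 = 2
k=1: total = 2+1 = 3
k=2: total = 3+2 = 5
k=3: total = 5+3 = 8
k=4: total = 8+4 = 12
k=5: total = 12+5 = 17
k=6: total = 17+6 = 23
k=7: total = 23+7 = 30
k=8: total = 30+8 = 38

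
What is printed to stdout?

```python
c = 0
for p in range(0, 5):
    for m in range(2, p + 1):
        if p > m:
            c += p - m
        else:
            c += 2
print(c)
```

10

p=2,m=2: not 2>2, c = 0+2 = 2
p=3,m=2: 3>2, c = 2+1 = 3
p=3,m=3: not 3>3, c = 3+2 = 5
p=4,m=2: 4>2, c = 5+2 = 7
p=4,m=3: 4>3, c = 7+1 = 8
p=4,m=4: not 4>4, c = 8+2 = 10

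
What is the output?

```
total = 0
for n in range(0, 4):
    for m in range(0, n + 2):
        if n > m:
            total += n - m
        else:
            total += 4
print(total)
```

42

n=0,m=0: not 0>0, total = 0+4 = 4
n=0,m=1: not 0>1, total = 4+4 = 8
n=1,m=0: 1>0, total = 8+1 = 9
n=1,m=1: not 1>1, total = 9+4 = 13
n=1,m=2: not 1>2, total = 13+4 = 17
n=2,m=0: 2>0, total = 17+2 = 19
n=2,m=1: 2>1, total = 19+1 = 20
n=2,m=2: not 2>2, total = 20+4 = 24
n=2,m=3: not 2>3, total = 24+4 = 28
n=3,m=0: 3>0, total = 28+3 = 31
n=3,m=1: 3>1, total = 31+2 = 33
n=3,m=2: 3>2, total = 33+1 = 34
n=3,m=3: not 3>3, total = 34+4 = 38
n=3,m=4: not 3>4, total = 38+4 = 42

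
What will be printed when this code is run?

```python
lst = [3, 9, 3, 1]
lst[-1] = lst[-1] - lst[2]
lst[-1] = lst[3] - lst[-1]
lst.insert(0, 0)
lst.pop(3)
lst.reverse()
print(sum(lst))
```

12

lst[-1] = lst[-1]-lst[2] = 1-3 = -2 → [3, 9, 3, -2]
lst[-1] = lst[3]-lst[-1] = (-2)-(-2) = 0 → [3, 9, 3, 0]
insert 0 at 0 → [0, 3, 9, 3, 0]
pop(3) removes 3 → [0, 3, 9, 0]
reverse → [0, 9, 3, 0]
sum = 12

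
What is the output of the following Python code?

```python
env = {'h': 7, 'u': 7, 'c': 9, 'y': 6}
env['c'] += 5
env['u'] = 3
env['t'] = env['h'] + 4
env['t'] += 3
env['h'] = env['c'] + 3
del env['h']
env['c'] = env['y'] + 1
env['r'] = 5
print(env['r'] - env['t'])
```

env['c'] = 9+5 = 14 → {'h': 7, 'u': 7, 'c': 14, 'y': 6}
env['u'] = 3 → {'h': 7, 'u': 3, 'c': 14, 'y': 6}
env['t'] = env['h']+4 = 11 → {'h': 7, 'u': 3, 'c': 14, 'y': 6, 't': 11}
env['t'] = 11+3 = 14 → {'h': 7, 'u': 3, 'c': 14, 'y': 6, 't': 14}
env['h'] = env['c']+3 = 17 → {'h': 17, 'u': 3, 'c': 14, 'y': 6, 't': 14}
del 'h' → {'u': 3, 'c': 14, 'y': 6, 't': 14}
env['c'] = env['y']+1 = 7 → {'u': 3, 'c': 7, 'y': 6, 't': 14}
env['r'] = 5 → {'u': 3, 'c': 7, 'y': 6, 't': 14, 'r': 5}
env['r']-env['t'] = 5-14 = -9

-9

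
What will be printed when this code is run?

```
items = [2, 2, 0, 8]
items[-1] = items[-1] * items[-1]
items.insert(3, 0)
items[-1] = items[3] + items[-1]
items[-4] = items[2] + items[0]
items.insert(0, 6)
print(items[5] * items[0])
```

items[-1] = items[-1]*items[-1] = 8*8 = 64 → [2, 2, 0, 64]
insert 0 at 3 → [2, 2, 0, 0, 64]
items[-1] = items[3]+items[-1] = 0+64 = 64 → [2, 2, 0, 0, 64]
items[-4] = items[2]+items[0] = 0+2 = 2 → [2, 2, 0, 0, 64]
insert 6 at 0 → [6, 2, 2, 0, 0, 64]
items[5]*items[0] = 64*6 = 384

384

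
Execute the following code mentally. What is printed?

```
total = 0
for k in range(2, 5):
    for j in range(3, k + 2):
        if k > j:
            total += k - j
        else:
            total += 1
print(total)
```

6

k=2,j=3: not 2>3, total = 0+1 = 1
k=3,j=3: not 3>3, total = 1+1 = 2
k=3,j=4: not 3>4, total = 2+1 = 3
k=4,j=3: 4>3, total = 3+1 = 4
k=4,j=4: not 4>4, total = 4+1 = 5
k=4,j=5: not 4>5, total = 5+1 = 6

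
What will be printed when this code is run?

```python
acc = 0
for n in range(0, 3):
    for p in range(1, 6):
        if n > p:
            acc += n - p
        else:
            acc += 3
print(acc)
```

43

n=0,p=1: not 0>1, acc = 0+3 = 3
n=0,p=2: not 0>2, acc = 3+3 = 6
n=0,p=3: not 0>3, acc = 6+3 = 9
n=0,p=4: not 0>4, acc = 9+3 = 12
n=0,p=5: not 0>5, acc = 12+3 = 15
n=1,p=1: not 1>1, acc = 15+3 = 18
n=1,p=2: not 1>2, acc = 18+3 = 21
n=1,p=3: not 1>3, acc = 21+3 = 24
n=1,p=4: not 1>4, acc = 24+3 = 27
n=1,p=5: not 1>5, acc = 27+3 = 30
n=2,p=1: 2>1, acc = 30+1 = 31
n=2,p=2: not 2>2, acc = 31+3 = 34
n=2,p=3: not 2>3, acc = 34+3 = 37
n=2,p=4: not 2>4, acc = 37+3 = 40
n=2,p=5: not 2>5, acc = 40+3 = 43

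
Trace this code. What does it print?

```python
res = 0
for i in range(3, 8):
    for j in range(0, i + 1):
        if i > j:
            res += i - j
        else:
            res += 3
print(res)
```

i=3,j=0: 3>0, res = 0+3 = 3
i=3,j=1: 3>1, res = 3+2 = 5
i=3,j=2: 3>2, res = 5+1 = 6
i=3,j=3: not 3>3, res = 6+3 = 9
i=4,j=0: 4>0, res = 9+4 = 13
i=4,j=1: 4>1, res = 13+3 = 16
i=4,j=2: 4>2, res = 16+2 = 18
i=4,j=3: 4>3, res = 18+1 = 19
i=4,j=4: not 4>4, res = 19+3 = 22
i=5,j=0: 5>0, res = 22+5 = 27
i=5,j=1: 5>1, res = 27+4 = 31
i=5,j=2: 5>2, res = 31+3 = 34
i=5,j=3: 5>3, res = 34+2 = 36
i=5,j=4: 5>4, res = 36+1 = 37
i=5,j=5: not 5>5, res = 37+3 = 40
i=6,j=0: 6>0, res = 40+6 = 46
i=6,j=1: 6>1, res = 46+5 = 51
i=6,j=2: 6>2, res = 51+4 = 55
i=6,j=3: 6>3, res = 55+3 = 58
i=6,j=4: 6>4, res = 58+2 = 60
i=6,j=5: 6>5, res = 60+1 = 61
i=6,j=6: not 6>6, res = 61+3 = 64
i=7,j=0: 7>0, res = 64+7 = 71
i=7,j=1: 7>1, res = 71+6 = 77
i=7,j=2: 7>2, res = 77+5 = 82
i=7,j=3: 7>3, res = 82+4 = 86
i=7,j=4: 7>4, res = 86+3 = 89
i=7,j=5: 7>5, res = 89+2 = 91
i=7,j=6: 7>6, res = 91+1 = 92
i=7,j=7: not 7>7, res = 92+3 = 95

95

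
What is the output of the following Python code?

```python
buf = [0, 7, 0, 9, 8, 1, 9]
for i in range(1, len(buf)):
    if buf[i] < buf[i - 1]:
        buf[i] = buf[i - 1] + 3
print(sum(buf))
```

i=1: 7>=0, unchanged → [0, 7, 0, 9, 8, 1, 9]
i=2: 0<7, buf[2] = 7+3 = 10 → [0, 7, 10, 9, 8, 1, 9]
i=3: 9<10, buf[3] = 10+3 = 13 → [0, 7, 10, 13, 8, 1, 9]
i=4: 8<13, buf[4] = 13+3 = 16 → [0, 7, 10, 13, 16, 1, 9]
i=5: 1<16, buf[5] = 16+3 = 19 → [0, 7, 10, 13, 16, 19, 9]
i=6: 9<19, buf[6] = 19+3 = 22 → [0, 7, 10, 13, 16, 19, 22]
sum = 87

87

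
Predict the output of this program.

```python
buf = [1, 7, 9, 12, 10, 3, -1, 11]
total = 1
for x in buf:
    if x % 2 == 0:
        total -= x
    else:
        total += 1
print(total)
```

x=1: not even, total = 1+1 = 2
x=7: not even, total = 2+1 = 3
x=9: not even, total = 3+1 = 4
x=12: even, total = 4-12 = -8
x=10: even, total = (-8)-10 = -18
x=3: not even, total = (-18)+1 = -17
x=-1: not even, total = (-17)+1 = -16
x=11: not even, total = (-16)+1 = -15

-15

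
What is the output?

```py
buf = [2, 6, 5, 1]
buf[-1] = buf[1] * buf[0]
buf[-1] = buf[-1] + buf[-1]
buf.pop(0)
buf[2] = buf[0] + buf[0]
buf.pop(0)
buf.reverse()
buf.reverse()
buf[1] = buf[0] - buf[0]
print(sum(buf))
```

5

buf[-1] = buf[1]*buf[0] = 6*2 = 12 → [2, 6, 5, 12]
buf[-1] = buf[-1]+buf[-1] = 12+12 = 24 → [2, 6, 5, 24]
pop(0) removes 2 → [6, 5, 24]
buf[2] = buf[0]+buf[0] = 6+6 = 12 → [6, 5, 12]
pop(0) removes 6 → [5, 12]
reverse → [12, 5]
reverse → [5, 12]
buf[1] = buf[0]-buf[0] = 5-5 = 0 → [5, 0]
sum = 5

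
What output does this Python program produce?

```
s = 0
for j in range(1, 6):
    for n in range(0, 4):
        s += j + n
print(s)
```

90

j=1,n=0: s = 0+1 = 1
j=1,n=1: s = 1+2 = 3
j=1,n=2: s = 3+3 = 6
j=1,n=3: s = 6+4 = 10
j=2,n=0: s = 10+2 = 12
j=2,n=1: s = 12+3 = 15
j=2,n=2: s = 15+4 = 19
j=2,n=3: s = 19+5 = 24
j=3,n=0: s = 24+3 = 27
j=3,n=1: s = 27+4 = 31
j=3,n=2: s = 31+5 = 36
j=3,n=3: s = 36+6 = 42
j=4,n=0: s = 42+4 = 46
j=4,n=1: s = 46+5 = 51
j=4,n=2: s = 51+6 = 57
j=4,n=3: s = 57+7 = 64
j=5,n=0: s = 64+5 = 69
j=5,n=1: s = 69+6 = 75
j=5,n=2: s = 75+7 = 82
j=5,n=3: s = 82+8 = 90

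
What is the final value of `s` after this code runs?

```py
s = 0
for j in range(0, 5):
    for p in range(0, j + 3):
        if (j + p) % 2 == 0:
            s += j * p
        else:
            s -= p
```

j=0,p=0: even sum, s = 0+0 = 0
j=0,p=1: odd sum, s = 0-1 = -1
j=0,p=2: even sum, s = (-1)+0 = -1
j=1,p=0: odd sum, s = (-1)-0 = -1
j=1,p=1: even sum, s = (-1)+1 = 0
j=1,p=2: odd sum, s = 0-2 = -2
j=1,p=3: even sum, s = (-2)+3 = 1
j=2,p=0: even sum, s = 1+0 = 1
j=2,p=1: odd sum, s = 1-1 = 0
j=2,p=2: even sum, s = 0+4 = 4
j=2,p=3: odd sum, s = 4-3 = 1
j=2,p=4: even sum, s = 1+8 = 9
j=3,p=0: odd sum, s = 9-0 = 9
j=3,p=1: even sum, s = 9+3 = 12
j=3,p=2: odd sum, s = 12-2 = 10
j=3,p=3: even sum, s = 10+9 = 19
j=3,p=4: odd sum, s = 19-4 = 15
j=3,p=5: even sum, s = 15+15 = 30
j=4,p=0: even sum, s = 30+0 = 30
j=4,p=1: odd sum, s = 30-1 = 29
j=4,p=2: even sum, s = 29+8 = 37
j=4,p=3: odd sum, s = 37-3 = 34
j=4,p=4: even sum, s = 34+16 = 50
j=4,p=5: odd sum, s = 50-5 = 45
j=4,p=6: even sum, s = 45+24 = 69

69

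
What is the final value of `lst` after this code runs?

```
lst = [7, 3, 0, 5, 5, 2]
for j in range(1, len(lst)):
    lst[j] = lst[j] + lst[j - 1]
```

j=1: lst[1] = 3+7 = 10 → [7, 10, 0, 5, 5, 2]
j=2: lst[2] = 0+10 = 10 → [7, 10, 10, 5, 5, 2]
j=3: lst[3] = 5+10 = 15 → [7, 10, 10, 15, 5, 2]
j=4: lst[4] = 5+15 = 20 → [7, 10, 10, 15, 20, 2]
j=5: lst[5] = 2+20 = 22 → [7, 10, 10, 15, 20, 22]

[7, 10, 10, 15, 20, 22]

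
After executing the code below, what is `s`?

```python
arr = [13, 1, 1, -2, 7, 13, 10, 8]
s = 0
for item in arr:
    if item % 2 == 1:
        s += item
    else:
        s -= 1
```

32

item=13: odd, s = 0+13 = 13
item=1: odd, s = 13+1 = 14
item=1: odd, s = 14+1 = 15
item=-2: not odd, s = 15-1 = 14
item=7: odd, s = 14+7 = 21
item=13: odd, s = 21+13 = 34
item=10: not odd, s = 34-1 = 33
item=8: not odd, s = 33-1 = 32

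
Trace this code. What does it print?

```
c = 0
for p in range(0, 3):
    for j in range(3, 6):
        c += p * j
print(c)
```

36

p=0,j=3: c = 0+0 = 0
p=0,j=4: c = 0+0 = 0
p=0,j=5: c = 0+0 = 0
p=1,j=3: c = 0+3 = 3
p=1,j=4: c = 3+4 = 7
p=1,j=5: c = 7+5 = 12
p=2,j=3: c = 12+6 = 18
p=2,j=4: c = 18+8 = 26
p=2,j=5: c = 26+10 = 36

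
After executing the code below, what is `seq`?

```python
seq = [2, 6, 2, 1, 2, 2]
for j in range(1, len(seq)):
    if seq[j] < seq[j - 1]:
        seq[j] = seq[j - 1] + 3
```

[2, 6, 9, 12, 15, 18]

j=1: 6>=2, unchanged → [2, 6, 2, 1, 2, 2]
j=2: 2<6, seq[2] = 6+3 = 9 → [2, 6, 9, 1, 2, 2]
j=3: 1<9, seq[3] = 9+3 = 12 → [2, 6, 9, 12, 2, 2]
j=4: 2<12, seq[4] = 12+3 = 15 → [2, 6, 9, 12, 15, 2]
j=5: 2<15, seq[5] = 15+3 = 18 → [2, 6, 9, 12, 15, 18]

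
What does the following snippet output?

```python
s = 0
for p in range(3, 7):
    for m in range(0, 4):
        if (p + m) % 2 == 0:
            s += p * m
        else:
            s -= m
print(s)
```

p=3,m=0: odd sum, s = 0-0 = 0
p=3,m=1: even sum, s = 0+3 = 3
p=3,m=2: odd sum, s = 3-2 = 1
p=3,m=3: even sum, s = 1+9 = 10
p=4,m=0: even sum, s = 10+0 = 10
p=4,m=1: odd sum, s = 10-1 = 9
p=4,m=2: even sum, s = 9+8 = 17
p=4,m=3: odd sum, s = 17-3 = 14
p=5,m=0: odd sum, s = 14-0 = 14
p=5,m=1: even sum, s = 14+5 = 19
p=5,m=2: odd sum, s = 19-2 = 17
p=5,m=3: even sum, s = 17+15 = 32
p=6,m=0: even sum, s = 32+0 = 32
p=6,m=1: odd sum, s = 32-1 = 31
p=6,m=2: even sum, s = 31+12 = 43
p=6,m=3: odd sum, s = 43-3 = 40

40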